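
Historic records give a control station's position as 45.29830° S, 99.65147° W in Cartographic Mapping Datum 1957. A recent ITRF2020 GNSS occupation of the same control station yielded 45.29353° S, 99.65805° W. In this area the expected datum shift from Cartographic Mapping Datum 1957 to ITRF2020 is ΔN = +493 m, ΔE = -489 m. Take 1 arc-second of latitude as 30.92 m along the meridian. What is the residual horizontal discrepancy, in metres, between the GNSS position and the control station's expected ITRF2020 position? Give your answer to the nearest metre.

Observed coordinate differences: Δφ = +0.00477°, Δλ = -0.00658°.
Converting to metres (1° lat = 111312 m, cos φ = 0.703416): observed ΔN = 531.0 m, observed ΔE = -515.2 m.
Subtracting the expected shift leaves a residual of 531.0 − (493) = 38.0 m north and -515.2 − (-489) = -26.2 m east.
Residual distance = √(38.0² + (-26.2)²) = 46.1 m.

46 m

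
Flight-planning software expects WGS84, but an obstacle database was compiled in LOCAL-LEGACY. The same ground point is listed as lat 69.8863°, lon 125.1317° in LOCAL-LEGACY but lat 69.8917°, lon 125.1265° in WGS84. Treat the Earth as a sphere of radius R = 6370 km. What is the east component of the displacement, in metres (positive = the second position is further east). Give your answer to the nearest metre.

Δφ = 69.8917° − 69.8863° = +0.0054°; Δλ = 125.1265° − 125.1317° = -0.0052°.
1° along a meridian = πR/180 = 111177 m.
ΔN = Δφ × 111177 = 600.4 m; ΔE = Δλ × 111177 × cos(69.8863°) = -0.0052 × 111177 × 0.343884 = -198.8 m.

ΔE = -199 m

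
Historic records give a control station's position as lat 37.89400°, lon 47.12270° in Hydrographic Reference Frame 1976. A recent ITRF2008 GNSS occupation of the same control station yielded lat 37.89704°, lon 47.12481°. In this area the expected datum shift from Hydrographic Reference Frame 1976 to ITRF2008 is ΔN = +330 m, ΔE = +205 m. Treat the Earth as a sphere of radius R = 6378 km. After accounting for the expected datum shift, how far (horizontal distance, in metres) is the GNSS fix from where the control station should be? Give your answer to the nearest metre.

Observed coordinate differences: Δφ = +0.00304°, Δλ = +0.00211°.
Converting to metres (1° lat = 111317 m, cos φ = 0.789148): observed ΔN = 338.4 m, observed ΔE = 185.4 m.
Subtracting the expected shift leaves a residual of 338.4 − (330) = 8.4 m north and 185.4 − (205) = -19.6 m east.
Residual distance = √(8.4² + (-19.6)²) = 21.4 m.

21 m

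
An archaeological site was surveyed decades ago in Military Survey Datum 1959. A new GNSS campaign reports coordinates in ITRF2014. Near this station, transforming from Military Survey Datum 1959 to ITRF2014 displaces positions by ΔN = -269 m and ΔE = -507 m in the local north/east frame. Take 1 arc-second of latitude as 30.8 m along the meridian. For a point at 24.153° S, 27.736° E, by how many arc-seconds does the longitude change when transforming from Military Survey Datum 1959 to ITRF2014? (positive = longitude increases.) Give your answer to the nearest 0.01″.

Δλ = -18.04″

At latitude -24.153°, cos φ = 0.912456.
1″ of longitude at this latitude = 30.80 × cos φ = 28.1036 m, so Δλ = -507.0 / 28.1036 = -18.040″.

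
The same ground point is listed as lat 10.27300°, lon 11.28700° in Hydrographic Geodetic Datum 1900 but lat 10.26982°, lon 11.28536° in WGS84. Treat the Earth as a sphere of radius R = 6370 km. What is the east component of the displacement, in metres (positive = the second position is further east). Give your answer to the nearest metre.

Δφ = 10.26982° − 10.27300° = -0.00318°; Δλ = 11.28536° − 11.28700° = -0.00164°.
1° along a meridian = πR/180 = 111177 m.
ΔN = Δφ × 111177 = -353.5 m; ΔE = Δλ × 111177 × cos(10.27300°) = -0.00164 × 111177 × 0.983969 = -179.4 m.

ΔE = -179 m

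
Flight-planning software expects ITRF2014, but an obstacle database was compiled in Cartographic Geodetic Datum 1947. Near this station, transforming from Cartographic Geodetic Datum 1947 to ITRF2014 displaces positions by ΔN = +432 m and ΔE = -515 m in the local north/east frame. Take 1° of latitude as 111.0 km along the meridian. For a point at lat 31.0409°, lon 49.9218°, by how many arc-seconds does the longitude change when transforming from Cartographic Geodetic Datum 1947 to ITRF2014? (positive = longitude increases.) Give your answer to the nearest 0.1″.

Δλ = -19.5″

At latitude 31.0409°, cos φ = 0.856799.
1° of longitude at this latitude = 111.0 × cos φ = 95.10 km, so Δλ = -515.0 / 95104.7 = -0.0054151° = -19.494″.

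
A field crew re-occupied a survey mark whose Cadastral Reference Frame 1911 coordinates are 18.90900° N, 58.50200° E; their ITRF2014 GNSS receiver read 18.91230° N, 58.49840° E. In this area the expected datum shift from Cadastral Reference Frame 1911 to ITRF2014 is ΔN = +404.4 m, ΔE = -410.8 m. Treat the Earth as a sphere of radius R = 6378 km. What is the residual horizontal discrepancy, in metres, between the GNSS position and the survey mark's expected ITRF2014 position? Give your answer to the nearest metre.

49 m

Observed coordinate differences: Δφ = +0.00330°, Δλ = -0.00360°.
Converting to metres (1° lat = 111317 m, cos φ = 0.946034): observed ΔN = 367.3 m, observed ΔE = -379.1 m.
Subtracting the expected shift leaves a residual of 367.3 − (404.4) = -37.1 m north and -379.1 − (-410.8) = 31.7 m east.
Residual distance = √((-37.1)² + 31.7²) = 48.8 m.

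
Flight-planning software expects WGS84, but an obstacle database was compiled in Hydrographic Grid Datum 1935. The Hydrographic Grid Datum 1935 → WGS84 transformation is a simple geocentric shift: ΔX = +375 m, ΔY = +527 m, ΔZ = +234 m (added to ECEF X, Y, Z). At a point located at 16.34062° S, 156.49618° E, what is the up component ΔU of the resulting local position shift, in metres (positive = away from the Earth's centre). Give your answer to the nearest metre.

ΔU = -194 m

The local up (radial) axis is (cos φ cos λ, cos φ sin λ, sin φ), giving ΔU = -329.997 + 201.683 − 65.835 = -194.15 m.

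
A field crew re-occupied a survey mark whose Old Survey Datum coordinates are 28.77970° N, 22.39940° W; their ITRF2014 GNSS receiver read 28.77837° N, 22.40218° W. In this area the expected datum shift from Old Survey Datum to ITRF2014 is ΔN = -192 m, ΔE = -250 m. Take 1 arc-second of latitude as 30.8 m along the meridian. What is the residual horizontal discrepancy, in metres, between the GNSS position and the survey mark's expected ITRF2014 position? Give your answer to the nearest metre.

49 m

Observed coordinate differences: Δφ = -0.00133°, Δλ = -0.00278°.
Converting to metres (1° lat = 110880 m, cos φ = 0.876477): observed ΔN = -147.5 m, observed ΔE = -270.2 m.
Subtracting the expected shift leaves a residual of -147.5 − (-192) = 44.5 m north and -270.2 − (-250) = -20.2 m east.
Residual distance = √(44.5² + (-20.2)²) = 48.9 m.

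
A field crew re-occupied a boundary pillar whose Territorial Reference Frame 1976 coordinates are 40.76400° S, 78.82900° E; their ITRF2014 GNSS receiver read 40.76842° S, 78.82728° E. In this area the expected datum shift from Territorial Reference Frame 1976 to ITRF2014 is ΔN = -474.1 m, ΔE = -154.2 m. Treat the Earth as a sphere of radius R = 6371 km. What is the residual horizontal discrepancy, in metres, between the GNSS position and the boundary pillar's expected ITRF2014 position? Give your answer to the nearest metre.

20 m

Observed coordinate differences: Δφ = -0.00442°, Δλ = -0.00172°.
Converting to metres (1° lat = 111195 m, cos φ = 0.757405): observed ΔN = -491.5 m, observed ΔE = -144.9 m.
Subtracting the expected shift leaves a residual of -491.5 − (-474.1) = -17.4 m north and -144.9 − (-154.2) = 9.3 m east.
Residual distance = √((-17.4)² + 9.3²) = 19.7 m.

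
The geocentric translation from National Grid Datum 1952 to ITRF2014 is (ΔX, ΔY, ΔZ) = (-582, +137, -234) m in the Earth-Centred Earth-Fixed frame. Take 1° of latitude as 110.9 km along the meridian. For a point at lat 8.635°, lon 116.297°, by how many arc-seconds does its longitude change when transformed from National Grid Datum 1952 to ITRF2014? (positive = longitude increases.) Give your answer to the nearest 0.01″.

sin φ = 0.150139, cos φ = 0.988665, sin λ = 0.896510, cos λ = -0.443024.
East component: ΔE = −sin λ·ΔX + cos λ·ΔY = −(0.896510)(-582) + (-0.443024)(137) = 461.07 m.
1° of latitude spans 110900 m; at latitude φ, 1° of longitude spans that × cos φ = 109642.9 m, so Δλ = 461.07 / 109642.9 × 3600 = 15.139″.

Δλ = 15.14″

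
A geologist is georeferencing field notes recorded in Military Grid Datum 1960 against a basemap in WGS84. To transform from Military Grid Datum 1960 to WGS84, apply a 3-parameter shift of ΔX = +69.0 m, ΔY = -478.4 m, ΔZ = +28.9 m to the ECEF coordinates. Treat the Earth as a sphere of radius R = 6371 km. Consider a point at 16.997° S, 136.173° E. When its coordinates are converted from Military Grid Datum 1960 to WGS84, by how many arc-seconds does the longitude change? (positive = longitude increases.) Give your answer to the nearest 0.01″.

Δλ = 10.07″

sin φ = -0.292322, cos φ = 0.956320, sin λ = 0.692483, cos λ = -0.721434.
East component: ΔE = −sin λ·ΔX + cos λ·ΔY = −(0.692483)(69.0) + (-0.721434)(-478.4) = 297.35 m.
1° of latitude spans πR/180 = 111195 m; at latitude φ, 1° of longitude spans that × cos φ = 106337.9 m, so Δλ = 297.35 / 106337.9 × 3600 = 10.067″.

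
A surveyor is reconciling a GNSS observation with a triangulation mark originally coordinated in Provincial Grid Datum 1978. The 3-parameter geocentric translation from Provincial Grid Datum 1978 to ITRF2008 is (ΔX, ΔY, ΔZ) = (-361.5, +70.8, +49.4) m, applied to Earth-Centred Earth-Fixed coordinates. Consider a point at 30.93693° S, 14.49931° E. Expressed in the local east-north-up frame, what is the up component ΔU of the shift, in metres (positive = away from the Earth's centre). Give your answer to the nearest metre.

At φ = -30.93693°, λ = 14.49931°: sin φ = -0.514094, cos φ = 0.857734, sin λ = 0.250368, cos λ = 0.968151.
ΔU = cos φ cos λ·ΔX + cos φ sin λ·ΔY + sin φ·ΔZ = (0.857734)(0.968151)(-361.5) + (0.857734)(0.250368)(70.8) + (-0.514094)(49.4) = -310.39 m.

ΔU = -310 m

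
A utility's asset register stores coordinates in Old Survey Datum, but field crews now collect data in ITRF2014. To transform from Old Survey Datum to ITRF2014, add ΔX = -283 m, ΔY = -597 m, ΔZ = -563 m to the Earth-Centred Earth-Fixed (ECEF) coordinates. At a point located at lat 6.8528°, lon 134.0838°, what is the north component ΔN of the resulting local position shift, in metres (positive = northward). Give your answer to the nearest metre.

ΔN = -531 m

The local north axis is (−sin φ cos λ, −sin φ sin λ, cos φ), giving ΔN = -23.492 + 51.169 − 558.978 = -531.30 m.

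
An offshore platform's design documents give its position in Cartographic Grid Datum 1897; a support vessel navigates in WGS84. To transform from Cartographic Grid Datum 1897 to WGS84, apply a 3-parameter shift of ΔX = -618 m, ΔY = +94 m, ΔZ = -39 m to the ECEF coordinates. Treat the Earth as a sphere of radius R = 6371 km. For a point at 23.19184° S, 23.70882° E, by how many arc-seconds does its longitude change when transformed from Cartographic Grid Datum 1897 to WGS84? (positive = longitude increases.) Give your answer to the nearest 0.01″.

sin φ = -0.393811, cos φ = 0.919191, sin λ = 0.402089, cos λ = 0.915601.
East component: ΔE = −sin λ·ΔX + cos λ·ΔY = −(0.402089)(-618) + (0.915601)(94) = 334.56 m.
1° of latitude spans πR/180 = 111195 m; at latitude φ, 1° of longitude spans that × cos φ = 102209.4 m, so Δλ = 334.56 / 102209.4 × 3600 = 11.784″.

Δλ = 11.78″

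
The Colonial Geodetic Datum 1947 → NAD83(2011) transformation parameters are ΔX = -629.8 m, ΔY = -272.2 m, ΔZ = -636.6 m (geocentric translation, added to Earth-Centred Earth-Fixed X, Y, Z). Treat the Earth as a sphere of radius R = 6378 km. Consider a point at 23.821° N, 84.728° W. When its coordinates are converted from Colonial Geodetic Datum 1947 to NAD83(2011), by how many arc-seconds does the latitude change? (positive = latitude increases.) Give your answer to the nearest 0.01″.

Δφ = -21.62″

sin φ = 0.403881, cos φ = 0.914812, sin λ = -0.995770, cos λ = 0.091884.
North component: ΔN = −sin φ cos λ·ΔX − sin φ sin λ·ΔY + cos φ·ΔZ = −(0.403881)(0.091884)(-629.8) − (0.403881)(-0.995770)(-272.2) + (0.914812)(-636.6) = -668.47 m.
1° of latitude spans πR/180 = 111317 m, so Δφ = -668.47 / 111317 × 3600 = -21.618″.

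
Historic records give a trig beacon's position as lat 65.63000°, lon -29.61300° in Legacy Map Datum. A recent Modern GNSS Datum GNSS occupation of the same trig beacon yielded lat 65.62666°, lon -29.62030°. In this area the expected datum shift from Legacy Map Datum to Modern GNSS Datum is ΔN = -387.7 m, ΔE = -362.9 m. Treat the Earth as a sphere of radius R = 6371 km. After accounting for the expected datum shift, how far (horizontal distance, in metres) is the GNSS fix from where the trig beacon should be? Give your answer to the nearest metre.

Observed coordinate differences: Δφ = -0.00334°, Δλ = -0.00730°.
Converting to metres (1° lat = 111195 m, cos φ = 0.412628): observed ΔN = -371.4 m, observed ΔE = -334.9 m.
Subtracting the expected shift leaves a residual of -371.4 − (-387.7) = 16.3 m north and -334.9 − (-362.9) = 28.0 m east.
Residual distance = √(16.3² + 28.0²) = 32.4 m.

32 m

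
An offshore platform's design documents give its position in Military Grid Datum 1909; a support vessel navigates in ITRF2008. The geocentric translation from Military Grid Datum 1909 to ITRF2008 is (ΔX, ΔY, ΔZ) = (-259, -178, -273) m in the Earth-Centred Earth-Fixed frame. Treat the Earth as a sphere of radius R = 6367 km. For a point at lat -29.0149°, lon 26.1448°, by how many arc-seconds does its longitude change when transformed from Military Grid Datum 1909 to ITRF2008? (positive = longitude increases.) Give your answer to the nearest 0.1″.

Δλ = -1.7″

sin φ = -0.485037, cos φ = 0.874494, sin λ = 0.440641, cos λ = 0.897683.
East component: ΔE = −sin λ·ΔX + cos λ·ΔY = −(0.440641)(-259) + (0.897683)(-178) = -45.66 m.
1° of latitude spans πR/180 = 111125 m; at latitude φ, 1° of longitude spans that × cos φ = 97178.2 m, so Δλ = -45.66 / 97178.2 × 3600 = -1.692″.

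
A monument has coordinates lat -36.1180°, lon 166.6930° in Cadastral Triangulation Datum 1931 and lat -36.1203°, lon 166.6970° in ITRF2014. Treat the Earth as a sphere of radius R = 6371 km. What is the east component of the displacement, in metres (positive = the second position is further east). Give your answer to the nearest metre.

Δφ = -36.1203° − -36.1180° = -0.0023°; Δλ = 166.6970° − 166.6930° = +0.0040°.
1° along a meridian = πR/180 = 111195 m.
ΔN = Δφ × 111195 = -255.7 m; ΔE = Δλ × 111195 × cos(-36.1180°) = +0.0040 × 111195 × 0.807805 = 359.3 m.

ΔE = 359 m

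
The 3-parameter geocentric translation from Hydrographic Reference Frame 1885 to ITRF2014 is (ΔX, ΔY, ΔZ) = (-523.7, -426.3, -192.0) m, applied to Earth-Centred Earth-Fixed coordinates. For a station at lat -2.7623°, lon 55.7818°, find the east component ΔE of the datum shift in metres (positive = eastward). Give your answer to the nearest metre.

ΔE = 193 m

At φ = -2.7623°, λ = 55.7818°: sin φ = -0.048193, cos φ = 0.998838, sin λ = 0.826902, cos λ = 0.562346.
ΔE = −sin λ·ΔX + cos λ·ΔY = −(0.826902)·(-523.7) + (0.562346)·(-426.3) = 193.32 m.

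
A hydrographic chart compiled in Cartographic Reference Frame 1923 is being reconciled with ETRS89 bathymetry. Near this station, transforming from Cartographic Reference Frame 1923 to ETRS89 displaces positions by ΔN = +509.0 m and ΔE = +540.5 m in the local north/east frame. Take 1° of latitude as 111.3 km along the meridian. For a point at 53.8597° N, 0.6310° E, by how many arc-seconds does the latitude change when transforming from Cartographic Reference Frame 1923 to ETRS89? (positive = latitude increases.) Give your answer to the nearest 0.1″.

Δφ = 16.5″

1° of latitude = 111.3 km, so Δφ = 509.0 / 111300 = 0.0045732° = 16.464″.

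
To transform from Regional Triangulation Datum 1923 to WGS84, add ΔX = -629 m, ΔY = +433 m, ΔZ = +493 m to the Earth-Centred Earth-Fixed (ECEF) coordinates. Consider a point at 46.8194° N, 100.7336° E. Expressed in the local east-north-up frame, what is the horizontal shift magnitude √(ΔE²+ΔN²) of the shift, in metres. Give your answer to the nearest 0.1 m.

540.5 m

The local east axis at (φ, λ) is (−sin λ, cos λ, 0), so ΔE = −sin(100.7336°)·(-629) + cos(100.7336°)·433 = 537.35 m.
The local north axis is (−sin φ cos λ, −sin φ sin λ, cos φ), giving ΔN = -85.423 − 310.219 + 337.360 = -58.28 m.
Horizontal magnitude = √(ΔE² + ΔN²) = √(537.35² + (-58.28)²) = 540.50 m.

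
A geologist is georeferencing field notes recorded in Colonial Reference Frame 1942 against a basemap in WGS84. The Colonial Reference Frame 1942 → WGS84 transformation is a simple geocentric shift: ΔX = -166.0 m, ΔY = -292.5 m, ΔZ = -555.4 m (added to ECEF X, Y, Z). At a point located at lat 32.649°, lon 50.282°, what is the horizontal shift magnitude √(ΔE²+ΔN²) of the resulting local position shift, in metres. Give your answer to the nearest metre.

At φ = 32.649°, λ = 50.282°: sin φ = 0.539491, cos φ = 0.841991, sin λ = 0.769199, cos λ = 0.639009.
ΔE = −sin λ·ΔX + cos λ·ΔY = −(0.769199)·(-166.0) + (0.639009)·(-292.5) = -59.22 m.
ΔN = −sin φ cos λ·ΔX − sin φ sin λ·ΔY + cos φ·ΔZ = −(0.539491)(0.639009)(-166.0) − (0.539491)(0.769199)(-292.5) + (0.841991)(-555.4) = -289.03 m.
Horizontal magnitude = √(ΔE² + ΔN²) = √((-59.22)² + (-289.03)²) = 295.04 m.

295 m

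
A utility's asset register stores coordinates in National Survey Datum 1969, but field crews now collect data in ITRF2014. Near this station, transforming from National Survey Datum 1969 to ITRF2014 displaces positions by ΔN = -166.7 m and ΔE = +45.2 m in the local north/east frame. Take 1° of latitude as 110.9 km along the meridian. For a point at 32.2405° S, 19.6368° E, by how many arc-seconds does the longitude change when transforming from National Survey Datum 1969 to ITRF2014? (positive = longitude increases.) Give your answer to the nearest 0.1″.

At latitude -32.2405°, cos φ = 0.845816.
1° of longitude at this latitude = 110.9 × cos φ = 93.80 km, so Δλ = 45.2 / 93801.0 = 0.0004819° = 1.735″.

Δλ = 1.7″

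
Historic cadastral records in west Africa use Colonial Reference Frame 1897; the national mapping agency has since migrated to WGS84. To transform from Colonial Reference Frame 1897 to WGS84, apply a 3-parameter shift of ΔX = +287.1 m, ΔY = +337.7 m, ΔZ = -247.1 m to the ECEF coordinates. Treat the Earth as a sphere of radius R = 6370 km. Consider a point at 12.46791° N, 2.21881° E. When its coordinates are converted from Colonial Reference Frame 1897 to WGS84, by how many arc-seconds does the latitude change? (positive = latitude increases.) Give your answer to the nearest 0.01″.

sin φ = 0.215893, cos φ = 0.976417, sin λ = 0.038716, cos λ = 0.999250.
North component: ΔN = −sin φ cos λ·ΔX − sin φ sin λ·ΔY + cos φ·ΔZ = −(0.215893)(0.999250)(287.1) − (0.215893)(0.038716)(337.7) + (0.976417)(-247.1) = -306.03 m.
1° of latitude spans πR/180 = 111177 m, so Δφ = -306.03 / 111177 × 3600 = -9.910″.

Δφ = -9.91″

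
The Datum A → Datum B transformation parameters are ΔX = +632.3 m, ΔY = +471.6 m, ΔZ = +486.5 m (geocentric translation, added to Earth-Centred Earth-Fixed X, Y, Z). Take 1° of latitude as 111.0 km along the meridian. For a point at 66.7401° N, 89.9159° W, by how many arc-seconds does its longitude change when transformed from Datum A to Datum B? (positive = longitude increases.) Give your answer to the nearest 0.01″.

Δλ = 51.99″

sin φ = 0.918723, cos φ = 0.394903, sin λ = -0.999999, cos λ = 0.001468.
East component: ΔE = −sin λ·ΔX + cos λ·ΔY = −(-0.999999)(632.3) + (0.001468)(471.6) = 632.99 m.
1° of latitude spans 111000 m; at latitude φ, 1° of longitude spans that × cos φ = 43834.2 m, so Δλ = 632.99 / 43834.2 × 3600 = 51.986″.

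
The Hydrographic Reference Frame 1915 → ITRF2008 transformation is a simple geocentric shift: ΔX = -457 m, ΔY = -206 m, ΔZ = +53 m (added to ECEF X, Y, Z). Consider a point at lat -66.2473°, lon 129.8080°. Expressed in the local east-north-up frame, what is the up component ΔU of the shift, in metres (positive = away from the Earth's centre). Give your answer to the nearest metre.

ΔU = 6 m

At φ = -66.2473°, λ = 129.8080°: sin φ = -0.915292, cos φ = 0.402790, sin λ = 0.768194, cos λ = -0.640217.
ΔU = cos φ cos λ·ΔX + cos φ sin λ·ΔY + sin φ·ΔZ = (0.402790)(-0.640217)(-457) + (0.402790)(0.768194)(-206) + (-0.915292)(53) = 5.60 m.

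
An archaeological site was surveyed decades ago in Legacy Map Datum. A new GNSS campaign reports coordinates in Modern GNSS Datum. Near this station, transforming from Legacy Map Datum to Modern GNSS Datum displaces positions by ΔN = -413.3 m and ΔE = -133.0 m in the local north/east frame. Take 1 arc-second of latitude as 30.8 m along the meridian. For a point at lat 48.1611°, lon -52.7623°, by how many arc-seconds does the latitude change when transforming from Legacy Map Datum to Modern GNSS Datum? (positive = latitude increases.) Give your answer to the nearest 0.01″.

1″ of latitude = 30.80 m, so Δφ = -413.3 / 30.80 = -13.419″.

Δφ = -13.42″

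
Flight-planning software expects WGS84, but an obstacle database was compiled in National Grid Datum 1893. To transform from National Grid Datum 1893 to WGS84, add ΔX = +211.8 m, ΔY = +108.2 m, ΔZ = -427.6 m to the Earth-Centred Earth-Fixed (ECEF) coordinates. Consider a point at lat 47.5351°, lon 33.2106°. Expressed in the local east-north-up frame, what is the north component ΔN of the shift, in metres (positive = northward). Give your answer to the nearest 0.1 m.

The local north axis is (−sin φ cos λ, −sin φ sin λ, cos φ), giving ΔN = -130.723 − 43.718 − 288.689 = -463.13 m.

ΔN = -463.1 m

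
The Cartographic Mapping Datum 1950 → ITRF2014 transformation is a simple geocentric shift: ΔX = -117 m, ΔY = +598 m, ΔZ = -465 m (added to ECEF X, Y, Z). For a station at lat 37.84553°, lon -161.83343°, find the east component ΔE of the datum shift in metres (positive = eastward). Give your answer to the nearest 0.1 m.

At φ = 37.84553°, λ = -161.83343°: sin φ = 0.613535, cos φ = 0.789668, sin λ = -0.311781, cos λ = -0.950154.
ΔE = −sin λ·ΔX + cos λ·ΔY = −(-0.311781)·(-117) + (-0.950154)·(598) = -604.67 m.

ΔE = -604.7 m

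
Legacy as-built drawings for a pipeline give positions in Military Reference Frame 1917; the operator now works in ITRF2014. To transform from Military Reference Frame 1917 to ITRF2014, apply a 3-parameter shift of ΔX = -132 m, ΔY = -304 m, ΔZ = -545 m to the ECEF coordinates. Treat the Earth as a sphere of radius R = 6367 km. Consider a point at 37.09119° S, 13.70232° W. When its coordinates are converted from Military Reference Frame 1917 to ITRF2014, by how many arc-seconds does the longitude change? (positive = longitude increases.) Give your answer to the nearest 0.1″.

sin φ = -0.603085, cos φ = 0.797677, sin λ = -0.236877, cos λ = 0.971540.
East component: ΔE = −sin λ·ΔX + cos λ·ΔY = −(-0.236877)(-132) + (0.971540)(-304) = -326.62 m.
1° of latitude spans πR/180 = 111125 m; at latitude φ, 1° of longitude spans that × cos φ = 88641.9 m, so Δλ = -326.62 / 88641.9 × 3600 = -13.265″.

Δλ = -13.3″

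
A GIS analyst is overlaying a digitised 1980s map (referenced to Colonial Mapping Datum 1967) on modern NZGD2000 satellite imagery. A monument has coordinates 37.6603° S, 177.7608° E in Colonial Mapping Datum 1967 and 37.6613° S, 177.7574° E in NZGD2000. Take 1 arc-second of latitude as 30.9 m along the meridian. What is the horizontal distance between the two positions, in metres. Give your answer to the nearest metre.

319 m

Δφ = -37.6613° − -37.6603° = -0.0010°; Δλ = 177.7574° − 177.7608° = -0.0034°.
1° of latitude = 3600 × 30.90 = 111240 m.
ΔN = Δφ × 111240 = -111.2 m; ΔE = Δλ × 111240 × cos(-37.6603°) = -0.0034 × 111240 × 0.791647 = -299.4 m.
Distance = √(ΔE² + ΔN²) = √((-299.4)² + (-111.2)²) = 319.4 m.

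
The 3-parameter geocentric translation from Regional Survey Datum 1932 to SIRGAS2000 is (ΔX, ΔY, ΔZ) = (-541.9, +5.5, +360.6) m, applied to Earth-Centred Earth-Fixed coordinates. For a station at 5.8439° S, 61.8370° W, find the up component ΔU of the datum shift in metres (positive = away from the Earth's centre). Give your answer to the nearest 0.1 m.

ΔU = -296.0 m

At φ = -5.8439°, λ = -61.8370°: sin φ = -0.101819, cos φ = 0.994803, sin λ = -0.881608, cos λ = 0.471982.
ΔU = cos φ cos λ·ΔX + cos φ sin λ·ΔY + sin φ·ΔZ = (0.994803)(0.471982)(-541.9) + (0.994803)(-0.881608)(5.5) + (-0.101819)(360.6) = -295.98 m.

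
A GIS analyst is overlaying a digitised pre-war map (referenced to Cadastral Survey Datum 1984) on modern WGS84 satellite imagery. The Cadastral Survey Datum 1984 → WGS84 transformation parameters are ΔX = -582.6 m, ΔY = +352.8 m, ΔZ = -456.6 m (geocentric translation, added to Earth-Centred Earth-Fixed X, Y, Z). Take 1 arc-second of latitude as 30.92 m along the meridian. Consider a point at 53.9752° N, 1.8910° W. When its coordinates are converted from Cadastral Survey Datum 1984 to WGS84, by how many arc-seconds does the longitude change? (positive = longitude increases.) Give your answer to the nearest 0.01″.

sin φ = 0.808763, cos φ = 0.588135, sin λ = -0.032998, cos λ = 0.999455.
East component: ΔE = −sin λ·ΔX + cos λ·ΔY = −(-0.032998)(-582.6) + (0.999455)(352.8) = 333.38 m.
1° of latitude spans 3600 × 30.92 = 111312 m; at latitude φ, 1° of longitude spans that × cos φ = 65466.5 m, so Δλ = 333.38 / 65466.5 × 3600 = 18.333″.

Δλ = 18.33″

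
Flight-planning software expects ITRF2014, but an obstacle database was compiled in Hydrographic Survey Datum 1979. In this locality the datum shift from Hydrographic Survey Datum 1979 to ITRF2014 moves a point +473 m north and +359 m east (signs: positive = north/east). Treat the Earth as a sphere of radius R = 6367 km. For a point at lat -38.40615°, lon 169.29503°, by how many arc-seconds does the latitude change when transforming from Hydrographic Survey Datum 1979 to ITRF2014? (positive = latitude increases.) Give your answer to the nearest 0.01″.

Δφ = 15.32″

On a sphere of radius R, 1 rad of latitude = R, so Δφ = ΔN / R = 473.0 / 6367000 = 7.4289e-05 rad = 15.323″.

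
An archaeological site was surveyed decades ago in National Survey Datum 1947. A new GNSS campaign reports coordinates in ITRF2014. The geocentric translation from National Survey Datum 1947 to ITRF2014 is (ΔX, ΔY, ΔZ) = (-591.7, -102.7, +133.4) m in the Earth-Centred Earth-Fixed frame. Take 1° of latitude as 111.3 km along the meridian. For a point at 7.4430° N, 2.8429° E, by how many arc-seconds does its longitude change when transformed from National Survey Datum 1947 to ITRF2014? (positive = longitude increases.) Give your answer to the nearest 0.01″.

Δλ = -2.39″

sin φ = 0.129540, cos φ = 0.991574, sin λ = 0.049598, cos λ = 0.998769.
East component: ΔE = −sin λ·ΔX + cos λ·ΔY = −(0.049598)(-591.7) + (0.998769)(-102.7) = -73.23 m.
1° of latitude spans 111300 m; at latitude φ, 1° of longitude spans that × cos φ = 110362.2 m, so Δλ = -73.23 / 110362.2 × 3600 = -2.389″.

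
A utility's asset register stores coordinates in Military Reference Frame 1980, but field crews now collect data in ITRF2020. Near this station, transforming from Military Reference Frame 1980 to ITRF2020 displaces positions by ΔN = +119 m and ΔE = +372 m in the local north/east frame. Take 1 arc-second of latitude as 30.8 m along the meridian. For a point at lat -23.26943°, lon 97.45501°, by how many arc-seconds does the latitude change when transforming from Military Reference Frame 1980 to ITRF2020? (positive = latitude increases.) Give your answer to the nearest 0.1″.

1″ of latitude = 30.80 m, so Δφ = 119.0 / 30.80 = 3.864″.

Δφ = 3.9″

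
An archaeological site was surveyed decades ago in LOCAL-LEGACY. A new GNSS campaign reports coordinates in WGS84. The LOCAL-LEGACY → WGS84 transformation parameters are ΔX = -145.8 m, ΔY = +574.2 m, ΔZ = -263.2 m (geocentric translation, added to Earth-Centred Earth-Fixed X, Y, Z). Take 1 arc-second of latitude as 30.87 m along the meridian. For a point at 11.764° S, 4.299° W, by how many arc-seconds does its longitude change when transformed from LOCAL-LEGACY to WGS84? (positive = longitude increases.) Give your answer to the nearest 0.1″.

sin φ = -0.203881, cos φ = 0.978996, sin λ = -0.074961, cos λ = 0.997186.
East component: ΔE = −sin λ·ΔX + cos λ·ΔY = −(-0.074961)(-145.8) + (0.997186)(574.2) = 561.66 m.
1° of latitude spans 3600 × 30.87 = 111132 m; at latitude φ, 1° of longitude spans that × cos φ = 108797.7 m, so Δλ = 561.66 / 108797.7 × 3600 = 18.585″.

Δλ = 18.6″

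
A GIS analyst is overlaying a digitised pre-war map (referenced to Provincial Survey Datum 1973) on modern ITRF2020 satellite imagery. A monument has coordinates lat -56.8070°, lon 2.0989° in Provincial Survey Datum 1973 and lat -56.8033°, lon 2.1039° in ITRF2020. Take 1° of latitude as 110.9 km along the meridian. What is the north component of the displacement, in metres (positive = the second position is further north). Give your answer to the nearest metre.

Δφ = -56.8033° − -56.8070° = +0.0037°; Δλ = 2.1039° − 2.0989° = +0.0050°.
ΔN = Δφ × 110900 = 410.3 m; ΔE = Δλ × 110900 × cos(-56.8070°) = +0.0050 × 110900 × 0.547461 = 303.6 m.

ΔN = 410 m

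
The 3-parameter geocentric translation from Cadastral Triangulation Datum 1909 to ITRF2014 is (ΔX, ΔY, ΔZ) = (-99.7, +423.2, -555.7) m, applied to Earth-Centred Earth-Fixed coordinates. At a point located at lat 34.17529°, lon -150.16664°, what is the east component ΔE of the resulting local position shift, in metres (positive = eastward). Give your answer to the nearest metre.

The local east axis at (φ, λ) is (−sin λ, cos λ, 0), so ΔE = −sin(-150.16664°)·(-99.7) + cos(-150.16664°)·423.2 = -416.71 m.

ΔE = -417 m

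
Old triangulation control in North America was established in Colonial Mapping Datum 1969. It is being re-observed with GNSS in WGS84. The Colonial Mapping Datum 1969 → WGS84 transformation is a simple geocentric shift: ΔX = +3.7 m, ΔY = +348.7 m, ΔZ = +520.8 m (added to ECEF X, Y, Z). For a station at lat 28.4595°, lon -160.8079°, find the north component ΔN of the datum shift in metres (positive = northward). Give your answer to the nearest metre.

ΔN = 514 m

At φ = 28.4595°, λ = -160.8079°: sin φ = 0.476537, cos φ = 0.879154, sin λ = -0.328736, cos λ = -0.944422.
ΔN = −sin φ cos λ·ΔX − sin φ sin λ·ΔY + cos φ·ΔZ = −(0.476537)(-0.944422)(3.7) − (0.476537)(-0.328736)(348.7) + (0.879154)(520.8) = 514.15 m.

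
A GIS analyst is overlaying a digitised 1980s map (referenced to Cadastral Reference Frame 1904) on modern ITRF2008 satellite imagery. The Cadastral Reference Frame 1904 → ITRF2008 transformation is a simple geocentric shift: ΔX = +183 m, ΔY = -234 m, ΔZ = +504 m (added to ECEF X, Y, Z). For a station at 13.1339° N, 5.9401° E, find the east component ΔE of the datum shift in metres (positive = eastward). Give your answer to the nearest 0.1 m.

The local east axis at (φ, λ) is (−sin λ, cos λ, 0), so ΔE = −sin(5.9401°)·183 + cos(5.9401°)·(-234) = -251.68 m.

ΔE = -251.7 m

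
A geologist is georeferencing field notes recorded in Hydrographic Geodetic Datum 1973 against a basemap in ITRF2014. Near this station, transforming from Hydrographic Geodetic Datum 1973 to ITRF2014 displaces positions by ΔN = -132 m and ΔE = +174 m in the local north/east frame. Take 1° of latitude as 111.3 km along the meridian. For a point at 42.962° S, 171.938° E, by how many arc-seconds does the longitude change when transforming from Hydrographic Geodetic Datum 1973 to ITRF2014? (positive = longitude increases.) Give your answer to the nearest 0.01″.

At latitude -42.962°, cos φ = 0.731806.
1° of longitude at this latitude = 111.3 × cos φ = 81.45 km, so Δλ = 174.0 / 81450.0 = 0.0021363° = 7.691″.

Δλ = 7.69″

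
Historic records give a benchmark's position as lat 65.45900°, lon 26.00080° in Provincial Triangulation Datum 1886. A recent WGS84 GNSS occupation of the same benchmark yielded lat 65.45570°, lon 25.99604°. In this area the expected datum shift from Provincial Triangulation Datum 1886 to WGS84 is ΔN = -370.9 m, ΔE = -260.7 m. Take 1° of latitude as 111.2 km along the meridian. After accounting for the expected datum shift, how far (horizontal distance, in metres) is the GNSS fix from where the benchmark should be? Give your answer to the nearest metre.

Observed coordinate differences: Δφ = -0.00330°, Δλ = -0.00476°.
Converting to metres (1° lat = 111200 m, cos φ = 0.415344): observed ΔN = -367.0 m, observed ΔE = -219.8 m.
Subtracting the expected shift leaves a residual of -367.0 − (-370.9) = 3.9 m north and -219.8 − (-260.7) = 40.9 m east.
Residual distance = √(3.9² + 40.9²) = 41.0 m.

41 m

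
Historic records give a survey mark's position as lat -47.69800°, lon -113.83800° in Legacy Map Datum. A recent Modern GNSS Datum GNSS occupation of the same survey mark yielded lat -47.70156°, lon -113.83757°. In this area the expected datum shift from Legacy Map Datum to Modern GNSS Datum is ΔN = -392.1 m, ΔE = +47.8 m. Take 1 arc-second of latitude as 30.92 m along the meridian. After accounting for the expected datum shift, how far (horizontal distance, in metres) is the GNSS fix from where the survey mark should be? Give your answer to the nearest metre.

Observed coordinate differences: Δφ = -0.00356°, Δλ = +0.00043°.
Converting to metres (1° lat = 111312 m, cos φ = 0.673038): observed ΔN = -396.3 m, observed ΔE = 32.2 m.
Subtracting the expected shift leaves a residual of -396.3 − (-392.1) = -4.2 m north and 32.2 − (47.8) = -15.6 m east.
Residual distance = √((-4.2)² + (-15.6)²) = 16.1 m.

16 m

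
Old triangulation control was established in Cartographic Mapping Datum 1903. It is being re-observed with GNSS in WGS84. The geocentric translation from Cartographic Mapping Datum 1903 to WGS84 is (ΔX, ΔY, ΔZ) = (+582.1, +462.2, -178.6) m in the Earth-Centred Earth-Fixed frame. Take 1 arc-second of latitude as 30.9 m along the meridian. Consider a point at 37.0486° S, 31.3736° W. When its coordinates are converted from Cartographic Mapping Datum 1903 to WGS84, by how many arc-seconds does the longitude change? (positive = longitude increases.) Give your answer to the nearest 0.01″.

Δλ = 28.29″

sin φ = -0.602492, cos φ = 0.798125, sin λ = -0.520616, cos λ = 0.853791.
East component: ΔE = −sin λ·ΔX + cos λ·ΔY = −(-0.520616)(582.1) + (0.853791)(462.2) = 697.67 m.
1° of latitude spans 3600 × 30.90 = 111240 m; at latitude φ, 1° of longitude spans that × cos φ = 88783.4 m, so Δλ = 697.67 / 88783.4 × 3600 = 28.289″.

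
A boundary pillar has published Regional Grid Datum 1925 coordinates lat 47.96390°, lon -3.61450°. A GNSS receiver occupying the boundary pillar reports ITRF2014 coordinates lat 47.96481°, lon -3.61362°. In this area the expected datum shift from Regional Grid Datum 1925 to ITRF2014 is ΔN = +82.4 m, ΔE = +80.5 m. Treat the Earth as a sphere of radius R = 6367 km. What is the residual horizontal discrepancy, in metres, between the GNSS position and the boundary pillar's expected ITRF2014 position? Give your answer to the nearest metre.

24 m

Observed coordinate differences: Δφ = +0.00091°, Δλ = +0.00088°.
Converting to metres (1° lat = 111125 m, cos φ = 0.669599): observed ΔN = 101.1 m, observed ΔE = 65.5 m.
Subtracting the expected shift leaves a residual of 101.1 − (82.4) = 18.7 m north and 65.5 − (80.5) = -15.0 m east.
Residual distance = √(18.7² + (-15.0)²) = 24.0 m.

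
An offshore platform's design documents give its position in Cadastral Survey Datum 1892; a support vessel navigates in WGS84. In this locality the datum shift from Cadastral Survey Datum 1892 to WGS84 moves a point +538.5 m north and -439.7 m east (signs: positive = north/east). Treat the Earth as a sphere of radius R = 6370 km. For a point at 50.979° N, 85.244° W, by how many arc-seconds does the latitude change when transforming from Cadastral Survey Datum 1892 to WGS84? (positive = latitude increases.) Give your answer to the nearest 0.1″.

On a sphere of radius R, 1 rad of latitude = R, so Δφ = ΔN / R = 538.5 / 6370000 = 8.4537e-05 rad = 17.437″.

Δφ = 17.4″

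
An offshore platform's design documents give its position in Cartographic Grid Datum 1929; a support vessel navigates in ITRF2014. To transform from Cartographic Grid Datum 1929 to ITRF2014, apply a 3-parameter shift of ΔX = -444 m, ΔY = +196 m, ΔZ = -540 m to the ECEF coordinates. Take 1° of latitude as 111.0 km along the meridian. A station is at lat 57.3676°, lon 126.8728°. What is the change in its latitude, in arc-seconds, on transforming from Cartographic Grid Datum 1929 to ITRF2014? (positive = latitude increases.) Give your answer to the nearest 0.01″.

Δφ = -21.00″

sin φ = 0.842148, cos φ = 0.539247, sin λ = 0.799970, cos λ = -0.600041.
North component: ΔN = −sin φ cos λ·ΔX − sin φ sin λ·ΔY + cos φ·ΔZ = −(0.842148)(-0.600041)(-444) − (0.842148)(0.799970)(196) + (0.539247)(-540) = -647.60 m.
1° of latitude spans 111000 m, so Δφ = -647.60 / 111000 × 3600 = -21.003″.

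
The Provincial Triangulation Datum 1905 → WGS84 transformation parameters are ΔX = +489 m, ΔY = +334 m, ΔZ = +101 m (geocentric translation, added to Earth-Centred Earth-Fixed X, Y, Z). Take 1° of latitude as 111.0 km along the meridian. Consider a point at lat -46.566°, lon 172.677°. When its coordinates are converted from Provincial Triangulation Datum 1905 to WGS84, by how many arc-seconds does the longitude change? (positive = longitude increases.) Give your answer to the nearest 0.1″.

sin φ = -0.726167, cos φ = 0.687519, sin λ = 0.127463, cos λ = -0.991843.
East component: ΔE = −sin λ·ΔX + cos λ·ΔY = −(0.127463)(489) + (-0.991843)(334) = -393.60 m.
1° of latitude spans 111000 m; at latitude φ, 1° of longitude spans that × cos φ = 76314.6 m, so Δλ = -393.60 / 76314.6 × 3600 = -18.568″.

Δλ = -18.6″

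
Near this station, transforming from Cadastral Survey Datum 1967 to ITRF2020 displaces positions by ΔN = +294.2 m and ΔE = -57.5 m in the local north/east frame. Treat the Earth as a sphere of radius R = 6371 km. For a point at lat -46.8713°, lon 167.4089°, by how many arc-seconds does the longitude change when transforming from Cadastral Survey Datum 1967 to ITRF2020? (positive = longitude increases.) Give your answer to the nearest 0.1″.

Δλ = -2.7″

At latitude -46.8713°, cos φ = 0.683639.
One radian of longitude at latitude φ spans R cos φ, so Δλ = ΔE / (R cos φ) = -57.5 / (6371000 × 0.683639) = -1.3202e-05 rad = -2.723″.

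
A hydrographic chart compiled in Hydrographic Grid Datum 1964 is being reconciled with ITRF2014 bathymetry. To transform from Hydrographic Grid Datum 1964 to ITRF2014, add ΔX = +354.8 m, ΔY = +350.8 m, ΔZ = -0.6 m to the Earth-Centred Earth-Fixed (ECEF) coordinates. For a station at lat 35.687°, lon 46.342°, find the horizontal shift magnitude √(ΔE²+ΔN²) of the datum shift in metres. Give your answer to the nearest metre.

292 m

At φ = 35.687°, λ = 46.342°: sin φ = 0.583357, cos φ = 0.812216, sin λ = 0.723473, cos λ = 0.690352.
ΔE = −sin λ·ΔX + cos λ·ΔY = −(0.723473)·(354.8) + (0.690352)·(350.8) = -14.51 m.
ΔN = −sin φ cos λ·ΔX − sin φ sin λ·ΔY + cos φ·ΔZ = −(0.583357)(0.690352)(354.8) − (0.583357)(0.723473)(350.8) + (0.812216)(-0.6) = -291.43 m.
Horizontal magnitude = √(ΔE² + ΔN²) = √((-14.51)² + (-291.43)²) = 291.79 m.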